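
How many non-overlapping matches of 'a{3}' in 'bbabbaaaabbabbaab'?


Pattern 'a{3}' matches exactly 3 consecutive a's (greedy, non-overlapping).
String: 'bbabbaaaabbabbaab'
Scanning for runs of a's:
  Run at pos 2: 'a' (length 1) -> 0 match(es)
  Run at pos 5: 'aaaa' (length 4) -> 1 match(es)
  Run at pos 11: 'a' (length 1) -> 0 match(es)
  Run at pos 14: 'aa' (length 2) -> 0 match(es)
Matches found: ['aaa']
Total: 1

1


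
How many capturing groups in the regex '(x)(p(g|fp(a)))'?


To count capturing groups, count each '(' that starts a group.
Pattern: '(x)(p(g|fp(a)))'
Walking through the pattern:
  Position 0: '(' -> group #1
  Position 3: '(' -> group #2
  Position 5: '(' -> group #3
  Position 10: '(' -> group #4
Total capturing groups: 4

4


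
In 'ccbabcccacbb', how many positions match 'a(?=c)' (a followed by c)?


Lookahead 'a(?=c)' matches 'a' only when followed by 'c'.
String: 'ccbabcccacbb'
Checking each position where char is 'a':
  pos 3: 'a' -> no (next='b')
  pos 8: 'a' -> MATCH (next='c')
Matching positions: [8]
Count: 1

1


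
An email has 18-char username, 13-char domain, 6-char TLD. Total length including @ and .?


An email address has format: username@domain.tld
Username length: 18
'@' character: 1
Domain length: 13
'.' character: 1
TLD length: 6
Total = 18 + 1 + 13 + 1 + 6 = 39

39


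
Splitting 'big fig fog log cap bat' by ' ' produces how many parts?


Splitting by ' ' breaks the string at each occurrence of the separator.
Text: 'big fig fog log cap bat'
Parts after split:
  Part 1: 'big'
  Part 2: 'fig'
  Part 3: 'fog'
  Part 4: 'log'
  Part 5: 'cap'
  Part 6: 'bat'
Total parts: 6

6


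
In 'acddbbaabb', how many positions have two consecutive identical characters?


Looking for consecutive identical characters in 'acddbbaabb':
  pos 0-1: 'a' vs 'c' -> different
  pos 1-2: 'c' vs 'd' -> different
  pos 2-3: 'd' vs 'd' -> MATCH ('dd')
  pos 3-4: 'd' vs 'b' -> different
  pos 4-5: 'b' vs 'b' -> MATCH ('bb')
  pos 5-6: 'b' vs 'a' -> different
  pos 6-7: 'a' vs 'a' -> MATCH ('aa')
  pos 7-8: 'a' vs 'b' -> different
  pos 8-9: 'b' vs 'b' -> MATCH ('bb')
Consecutive identical pairs: ['dd', 'bb', 'aa', 'bb']
Count: 4

4


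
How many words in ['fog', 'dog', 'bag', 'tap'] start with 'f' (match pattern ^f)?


Pattern ^f anchors to start of word. Check which words begin with 'f':
  'fog' -> MATCH (starts with 'f')
  'dog' -> no
  'bag' -> no
  'tap' -> no
Matching words: ['fog']
Count: 1

1


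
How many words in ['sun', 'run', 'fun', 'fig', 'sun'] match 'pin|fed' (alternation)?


Alternation 'pin|fed' matches either 'pin' or 'fed'.
Checking each word:
  'sun' -> no
  'run' -> no
  'fun' -> no
  'fig' -> no
  'sun' -> no
Matches: []
Count: 0

0


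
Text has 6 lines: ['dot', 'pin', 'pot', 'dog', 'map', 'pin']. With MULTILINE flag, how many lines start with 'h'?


With MULTILINE flag, ^ matches the start of each line.
Lines: ['dot', 'pin', 'pot', 'dog', 'map', 'pin']
Checking which lines start with 'h':
  Line 1: 'dot' -> no
  Line 2: 'pin' -> no
  Line 3: 'pot' -> no
  Line 4: 'dog' -> no
  Line 5: 'map' -> no
  Line 6: 'pin' -> no
Matching lines: []
Count: 0

0


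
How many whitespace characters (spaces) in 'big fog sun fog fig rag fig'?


\s matches whitespace characters (spaces, tabs, etc.).
Text: 'big fog sun fog fig rag fig'
This text has 7 words separated by spaces.
Number of spaces = number of words - 1 = 7 - 1 = 6

6


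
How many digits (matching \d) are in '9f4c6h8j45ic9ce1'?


\d matches any digit 0-9.
Scanning '9f4c6h8j45ic9ce1':
  pos 0: '9' -> DIGIT
  pos 2: '4' -> DIGIT
  pos 4: '6' -> DIGIT
  pos 6: '8' -> DIGIT
  pos 8: '4' -> DIGIT
  pos 9: '5' -> DIGIT
  pos 12: '9' -> DIGIT
  pos 15: '1' -> DIGIT
Digits found: ['9', '4', '6', '8', '4', '5', '9', '1']
Total: 8

8


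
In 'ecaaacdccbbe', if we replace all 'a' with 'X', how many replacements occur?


re.sub('a', 'X', text) replaces every occurrence of 'a' with 'X'.
Text: 'ecaaacdccbbe'
Scanning for 'a':
  pos 2: 'a' -> replacement #1
  pos 3: 'a' -> replacement #2
  pos 4: 'a' -> replacement #3
Total replacements: 3

3


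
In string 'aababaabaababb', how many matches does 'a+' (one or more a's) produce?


Pattern 'a+' matches one or more consecutive a's.
String: 'aababaabaababb'
Scanning for runs of a:
  Match 1: 'aa' (length 2)
  Match 2: 'a' (length 1)
  Match 3: 'aa' (length 2)
  Match 4: 'aa' (length 2)
  Match 5: 'a' (length 1)
Total matches: 5

5


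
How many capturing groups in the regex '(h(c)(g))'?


To count capturing groups, count each '(' that starts a group.
Pattern: '(h(c)(g))'
Walking through the pattern:
  Position 0: '(' -> group #1
  Position 2: '(' -> group #2
  Position 5: '(' -> group #3
Total capturing groups: 3

3


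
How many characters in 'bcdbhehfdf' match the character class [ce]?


Character class [ce] matches any of: {c, e}
Scanning string 'bcdbhehfdf' character by character:
  pos 0: 'b' -> no
  pos 1: 'c' -> MATCH
  pos 2: 'd' -> no
  pos 3: 'b' -> no
  pos 4: 'h' -> no
  pos 5: 'e' -> MATCH
  pos 6: 'h' -> no
  pos 7: 'f' -> no
  pos 8: 'd' -> no
  pos 9: 'f' -> no
Total matches: 2

2


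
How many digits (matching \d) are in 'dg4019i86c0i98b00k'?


\d matches any digit 0-9.
Scanning 'dg4019i86c0i98b00k':
  pos 2: '4' -> DIGIT
  pos 3: '0' -> DIGIT
  pos 4: '1' -> DIGIT
  pos 5: '9' -> DIGIT
  pos 7: '8' -> DIGIT
  pos 8: '6' -> DIGIT
  pos 10: '0' -> DIGIT
  pos 12: '9' -> DIGIT
  pos 13: '8' -> DIGIT
  pos 15: '0' -> DIGIT
  pos 16: '0' -> DIGIT
Digits found: ['4', '0', '1', '9', '8', '6', '0', '9', '8', '0', '0']
Total: 11

11


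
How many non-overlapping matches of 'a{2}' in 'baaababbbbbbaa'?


Pattern 'a{2}' matches exactly 2 consecutive a's (greedy, non-overlapping).
String: 'baaababbbbbbaa'
Scanning for runs of a's:
  Run at pos 1: 'aaa' (length 3) -> 1 match(es)
  Run at pos 5: 'a' (length 1) -> 0 match(es)
  Run at pos 12: 'aa' (length 2) -> 1 match(es)
Matches found: ['aa', 'aa']
Total: 2

2


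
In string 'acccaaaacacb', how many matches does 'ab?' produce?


Pattern 'ab?' matches 'a' optionally followed by 'b'.
String: 'acccaaaacacb'
Scanning left to right for 'a' then checking next char:
  Match 1: 'a' (a not followed by b)
  Match 2: 'a' (a not followed by b)
  Match 3: 'a' (a not followed by b)
  Match 4: 'a' (a not followed by b)
  Match 5: 'a' (a not followed by b)
  Match 6: 'a' (a not followed by b)
Total matches: 6

6


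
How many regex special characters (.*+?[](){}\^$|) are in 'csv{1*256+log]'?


Regex special characters are: . * + ? [ ] ( ) { } \ ^ $ |
Scanning 'csv{1*256+log]':
  pos 3: '{' -> SPECIAL
  pos 5: '*' -> SPECIAL
  pos 9: '+' -> SPECIAL
  pos 13: ']' -> SPECIAL
Special chars found: ['{', '*', '+', ']']
Total: 4

4


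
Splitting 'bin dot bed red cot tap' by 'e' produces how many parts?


Splitting by 'e' breaks the string at each occurrence of the separator.
Text: 'bin dot bed red cot tap'
Parts after split:
  Part 1: 'bin dot b'
  Part 2: 'd r'
  Part 3: 'd cot tap'
Total parts: 3

3


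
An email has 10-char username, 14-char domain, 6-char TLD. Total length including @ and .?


An email address has format: username@domain.tld
Username length: 10
'@' character: 1
Domain length: 14
'.' character: 1
TLD length: 6
Total = 10 + 1 + 14 + 1 + 6 = 32

32


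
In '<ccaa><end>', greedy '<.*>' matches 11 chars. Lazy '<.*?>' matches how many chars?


Greedy '<.*>' tries to match as MUCH as possible.
Lazy '<.*?>' tries to match as LITTLE as possible.

String: '<ccaa><end>'
Greedy '<.*>' starts at first '<' and extends to the LAST '>': '<ccaa><end>' (11 chars)
Lazy '<.*?>' starts at first '<' and stops at the FIRST '>': '<ccaa>' (6 chars)

6


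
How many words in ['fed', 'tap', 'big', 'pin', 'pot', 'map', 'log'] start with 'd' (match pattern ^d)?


Pattern ^d anchors to start of word. Check which words begin with 'd':
  'fed' -> no
  'tap' -> no
  'big' -> no
  'pin' -> no
  'pot' -> no
  'map' -> no
  'log' -> no
Matching words: []
Count: 0

0


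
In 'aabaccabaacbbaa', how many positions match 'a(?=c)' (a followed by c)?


Lookahead 'a(?=c)' matches 'a' only when followed by 'c'.
String: 'aabaccabaacbbaa'
Checking each position where char is 'a':
  pos 0: 'a' -> no (next='a')
  pos 1: 'a' -> no (next='b')
  pos 3: 'a' -> MATCH (next='c')
  pos 6: 'a' -> no (next='b')
  pos 8: 'a' -> no (next='a')
  pos 9: 'a' -> MATCH (next='c')
  pos 13: 'a' -> no (next='a')
Matching positions: [3, 9]
Count: 2

2


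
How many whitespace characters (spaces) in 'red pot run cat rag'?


\s matches whitespace characters (spaces, tabs, etc.).
Text: 'red pot run cat rag'
This text has 5 words separated by spaces.
Number of spaces = number of words - 1 = 5 - 1 = 4

4


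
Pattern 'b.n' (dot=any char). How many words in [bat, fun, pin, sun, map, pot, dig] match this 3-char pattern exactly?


Pattern 'b.n' means: starts with 'b', any single char, ends with 'n'.
Checking each word (must be exactly 3 chars):
  'bat' (len=3): no
  'fun' (len=3): no
  'pin' (len=3): no
  'sun' (len=3): no
  'map' (len=3): no
  'pot' (len=3): no
  'dig' (len=3): no
Matching words: []
Total: 0

0


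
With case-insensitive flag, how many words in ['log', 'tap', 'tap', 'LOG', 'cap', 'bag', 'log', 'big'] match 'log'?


Case-insensitive matching: compare each word's lowercase form to 'log'.
  'log' -> lower='log' -> MATCH
  'tap' -> lower='tap' -> no
  'tap' -> lower='tap' -> no
  'LOG' -> lower='log' -> MATCH
  'cap' -> lower='cap' -> no
  'bag' -> lower='bag' -> no
  'log' -> lower='log' -> MATCH
  'big' -> lower='big' -> no
Matches: ['log', 'LOG', 'log']
Count: 3

3


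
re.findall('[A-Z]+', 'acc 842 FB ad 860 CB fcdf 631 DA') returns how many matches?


Pattern '[A-Z]+' finds one or more uppercase letters.
Text: 'acc 842 FB ad 860 CB fcdf 631 DA'
Scanning for matches:
  Match 1: 'FB'
  Match 2: 'CB'
  Match 3: 'DA'
Total matches: 3

3


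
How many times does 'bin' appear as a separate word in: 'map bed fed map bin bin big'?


Scanning each word for exact match 'bin':
  Word 1: 'map' -> no
  Word 2: 'bed' -> no
  Word 3: 'fed' -> no
  Word 4: 'map' -> no
  Word 5: 'bin' -> MATCH
  Word 6: 'bin' -> MATCH
  Word 7: 'big' -> no
Total matches: 2

2


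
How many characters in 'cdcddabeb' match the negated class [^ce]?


Negated class [^ce] matches any char NOT in {c, e}
Scanning 'cdcddabeb':
  pos 0: 'c' -> no (excluded)
  pos 1: 'd' -> MATCH
  pos 2: 'c' -> no (excluded)
  pos 3: 'd' -> MATCH
  pos 4: 'd' -> MATCH
  pos 5: 'a' -> MATCH
  pos 6: 'b' -> MATCH
  pos 7: 'e' -> no (excluded)
  pos 8: 'b' -> MATCH
Total matches: 6

6


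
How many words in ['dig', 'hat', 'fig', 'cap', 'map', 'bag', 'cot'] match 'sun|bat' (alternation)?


Alternation 'sun|bat' matches either 'sun' or 'bat'.
Checking each word:
  'dig' -> no
  'hat' -> no
  'fig' -> no
  'cap' -> no
  'map' -> no
  'bag' -> no
  'cot' -> no
Matches: []
Count: 0

0


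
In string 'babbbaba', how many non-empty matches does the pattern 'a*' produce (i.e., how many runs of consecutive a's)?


Pattern 'a*' matches zero or more a's. We want non-empty runs of consecutive a's.
String: 'babbbaba'
Walking through the string to find runs of a's:
  Run 1: positions 1-1 -> 'a'
  Run 2: positions 5-5 -> 'a'
  Run 3: positions 7-7 -> 'a'
Non-empty runs found: ['a', 'a', 'a']
Count: 3

3


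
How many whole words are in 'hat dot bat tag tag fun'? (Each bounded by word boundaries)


Word boundaries (\b) mark the start/end of each word.
Text: 'hat dot bat tag tag fun'
Splitting by whitespace:
  Word 1: 'hat'
  Word 2: 'dot'
  Word 3: 'bat'
  Word 4: 'tag'
  Word 5: 'tag'
  Word 6: 'fun'
Total whole words: 6

6


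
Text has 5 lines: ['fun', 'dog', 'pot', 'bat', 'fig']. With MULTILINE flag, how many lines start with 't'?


With MULTILINE flag, ^ matches the start of each line.
Lines: ['fun', 'dog', 'pot', 'bat', 'fig']
Checking which lines start with 't':
  Line 1: 'fun' -> no
  Line 2: 'dog' -> no
  Line 3: 'pot' -> no
  Line 4: 'bat' -> no
  Line 5: 'fig' -> no
Matching lines: []
Count: 0

0


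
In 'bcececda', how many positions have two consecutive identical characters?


Looking for consecutive identical characters in 'bcececda':
  pos 0-1: 'b' vs 'c' -> different
  pos 1-2: 'c' vs 'e' -> different
  pos 2-3: 'e' vs 'c' -> different
  pos 3-4: 'c' vs 'e' -> different
  pos 4-5: 'e' vs 'c' -> different
  pos 5-6: 'c' vs 'd' -> different
  pos 6-7: 'd' vs 'a' -> different
Consecutive identical pairs: []
Count: 0

0


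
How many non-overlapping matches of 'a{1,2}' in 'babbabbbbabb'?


Pattern 'a{1,2}' matches between 1 and 2 consecutive a's (greedy).
String: 'babbabbbbabb'
Finding runs of a's and applying greedy matching:
  Run at pos 1: 'a' (length 1)
  Run at pos 4: 'a' (length 1)
  Run at pos 9: 'a' (length 1)
Matches: ['a', 'a', 'a']
Count: 3

3


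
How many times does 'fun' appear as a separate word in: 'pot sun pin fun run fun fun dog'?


Scanning each word for exact match 'fun':
  Word 1: 'pot' -> no
  Word 2: 'sun' -> no
  Word 3: 'pin' -> no
  Word 4: 'fun' -> MATCH
  Word 5: 'run' -> no
  Word 6: 'fun' -> MATCH
  Word 7: 'fun' -> MATCH
  Word 8: 'dog' -> no
Total matches: 3

3


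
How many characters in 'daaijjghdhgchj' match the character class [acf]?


Character class [acf] matches any of: {a, c, f}
Scanning string 'daaijjghdhgchj' character by character:
  pos 0: 'd' -> no
  pos 1: 'a' -> MATCH
  pos 2: 'a' -> MATCH
  pos 3: 'i' -> no
  pos 4: 'j' -> no
  pos 5: 'j' -> no
  pos 6: 'g' -> no
  pos 7: 'h' -> no
  pos 8: 'd' -> no
  pos 9: 'h' -> no
  pos 10: 'g' -> no
  pos 11: 'c' -> MATCH
  pos 12: 'h' -> no
  pos 13: 'j' -> no
Total matches: 3

3


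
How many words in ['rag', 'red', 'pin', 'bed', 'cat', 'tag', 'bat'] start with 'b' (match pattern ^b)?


Pattern ^b anchors to start of word. Check which words begin with 'b':
  'rag' -> no
  'red' -> no
  'pin' -> no
  'bed' -> MATCH (starts with 'b')
  'cat' -> no
  'tag' -> no
  'bat' -> MATCH (starts with 'b')
Matching words: ['bed', 'bat']
Count: 2

2


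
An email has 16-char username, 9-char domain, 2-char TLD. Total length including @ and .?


An email address has format: username@domain.tld
Username length: 16
'@' character: 1
Domain length: 9
'.' character: 1
TLD length: 2
Total = 16 + 1 + 9 + 1 + 2 = 29

29


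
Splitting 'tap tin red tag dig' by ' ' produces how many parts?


Splitting by ' ' breaks the string at each occurrence of the separator.
Text: 'tap tin red tag dig'
Parts after split:
  Part 1: 'tap'
  Part 2: 'tin'
  Part 3: 'red'
  Part 4: 'tag'
  Part 5: 'dig'
Total parts: 5

5


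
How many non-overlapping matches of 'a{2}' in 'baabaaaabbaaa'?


Pattern 'a{2}' matches exactly 2 consecutive a's (greedy, non-overlapping).
String: 'baabaaaabbaaa'
Scanning for runs of a's:
  Run at pos 1: 'aa' (length 2) -> 1 match(es)
  Run at pos 4: 'aaaa' (length 4) -> 2 match(es)
  Run at pos 10: 'aaa' (length 3) -> 1 match(es)
Matches found: ['aa', 'aa', 'aa', 'aa']
Total: 4

4


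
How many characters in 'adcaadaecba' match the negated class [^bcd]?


Negated class [^bcd] matches any char NOT in {b, c, d}
Scanning 'adcaadaecba':
  pos 0: 'a' -> MATCH
  pos 1: 'd' -> no (excluded)
  pos 2: 'c' -> no (excluded)
  pos 3: 'a' -> MATCH
  pos 4: 'a' -> MATCH
  pos 5: 'd' -> no (excluded)
  pos 6: 'a' -> MATCH
  pos 7: 'e' -> MATCH
  pos 8: 'c' -> no (excluded)
  pos 9: 'b' -> no (excluded)
  pos 10: 'a' -> MATCH
Total matches: 6

6


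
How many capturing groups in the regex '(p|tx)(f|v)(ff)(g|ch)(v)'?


To count capturing groups, count each '(' that starts a group.
Pattern: '(p|tx)(f|v)(ff)(g|ch)(v)'
Walking through the pattern:
  Position 0: '(' -> group #1
  Position 6: '(' -> group #2
  Position 11: '(' -> group #3
  Position 15: '(' -> group #4
  Position 21: '(' -> group #5
Total capturing groups: 5

5


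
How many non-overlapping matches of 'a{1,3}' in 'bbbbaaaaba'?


Pattern 'a{1,3}' matches between 1 and 3 consecutive a's (greedy).
String: 'bbbbaaaaba'
Finding runs of a's and applying greedy matching:
  Run at pos 4: 'aaaa' (length 4)
  Run at pos 9: 'a' (length 1)
Matches: ['aaa', 'a', 'a']
Count: 3

3


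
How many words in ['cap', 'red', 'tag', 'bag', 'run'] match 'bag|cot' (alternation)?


Alternation 'bag|cot' matches either 'bag' or 'cot'.
Checking each word:
  'cap' -> no
  'red' -> no
  'tag' -> no
  'bag' -> MATCH
  'run' -> no
Matches: ['bag']
Count: 1

1


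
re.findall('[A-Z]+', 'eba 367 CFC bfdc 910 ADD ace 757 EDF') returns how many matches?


Pattern '[A-Z]+' finds one or more uppercase letters.
Text: 'eba 367 CFC bfdc 910 ADD ace 757 EDF'
Scanning for matches:
  Match 1: 'CFC'
  Match 2: 'ADD'
  Match 3: 'EDF'
Total matches: 3

3


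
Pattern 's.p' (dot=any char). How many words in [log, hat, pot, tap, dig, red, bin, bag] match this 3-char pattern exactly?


Pattern 's.p' means: starts with 's', any single char, ends with 'p'.
Checking each word (must be exactly 3 chars):
  'log' (len=3): no
  'hat' (len=3): no
  'pot' (len=3): no
  'tap' (len=3): no
  'dig' (len=3): no
  'red' (len=3): no
  'bin' (len=3): no
  'bag' (len=3): no
Matching words: []
Total: 0

0


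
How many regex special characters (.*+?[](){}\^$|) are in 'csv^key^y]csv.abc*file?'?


Regex special characters are: . * + ? [ ] ( ) { } \ ^ $ |
Scanning 'csv^key^y]csv.abc*file?':
  pos 3: '^' -> SPECIAL
  pos 7: '^' -> SPECIAL
  pos 9: ']' -> SPECIAL
  pos 13: '.' -> SPECIAL
  pos 17: '*' -> SPECIAL
  pos 22: '?' -> SPECIAL
Special chars found: ['^', '^', ']', '.', '*', '?']
Total: 6

6


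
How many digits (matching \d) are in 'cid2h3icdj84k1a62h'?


\d matches any digit 0-9.
Scanning 'cid2h3icdj84k1a62h':
  pos 3: '2' -> DIGIT
  pos 5: '3' -> DIGIT
  pos 10: '8' -> DIGIT
  pos 11: '4' -> DIGIT
  pos 13: '1' -> DIGIT
  pos 15: '6' -> DIGIT
  pos 16: '2' -> DIGIT
Digits found: ['2', '3', '8', '4', '1', '6', '2']
Total: 7

7


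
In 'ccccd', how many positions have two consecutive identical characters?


Looking for consecutive identical characters in 'ccccd':
  pos 0-1: 'c' vs 'c' -> MATCH ('cc')
  pos 1-2: 'c' vs 'c' -> MATCH ('cc')
  pos 2-3: 'c' vs 'c' -> MATCH ('cc')
  pos 3-4: 'c' vs 'd' -> different
Consecutive identical pairs: ['cc', 'cc', 'cc']
Count: 3

3


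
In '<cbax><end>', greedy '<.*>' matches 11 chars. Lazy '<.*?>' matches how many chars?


Greedy '<.*>' tries to match as MUCH as possible.
Lazy '<.*?>' tries to match as LITTLE as possible.

String: '<cbax><end>'
Greedy '<.*>' starts at first '<' and extends to the LAST '>': '<cbax><end>' (11 chars)
Lazy '<.*?>' starts at first '<' and stops at the FIRST '>': '<cbax>' (6 chars)

6


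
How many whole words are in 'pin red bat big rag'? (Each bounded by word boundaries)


Word boundaries (\b) mark the start/end of each word.
Text: 'pin red bat big rag'
Splitting by whitespace:
  Word 1: 'pin'
  Word 2: 'red'
  Word 3: 'bat'
  Word 4: 'big'
  Word 5: 'rag'
Total whole words: 5

5


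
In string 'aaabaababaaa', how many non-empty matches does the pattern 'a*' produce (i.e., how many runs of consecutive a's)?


Pattern 'a*' matches zero or more a's. We want non-empty runs of consecutive a's.
String: 'aaabaababaaa'
Walking through the string to find runs of a's:
  Run 1: positions 0-2 -> 'aaa'
  Run 2: positions 4-5 -> 'aa'
  Run 3: positions 7-7 -> 'a'
  Run 4: positions 9-11 -> 'aaa'
Non-empty runs found: ['aaa', 'aa', 'a', 'aaa']
Count: 4

4


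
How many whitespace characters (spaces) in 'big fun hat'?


\s matches whitespace characters (spaces, tabs, etc.).
Text: 'big fun hat'
This text has 3 words separated by spaces.
Number of spaces = number of words - 1 = 3 - 1 = 2

2


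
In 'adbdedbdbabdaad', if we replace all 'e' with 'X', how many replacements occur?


re.sub('e', 'X', text) replaces every occurrence of 'e' with 'X'.
Text: 'adbdedbdbabdaad'
Scanning for 'e':
  pos 4: 'e' -> replacement #1
Total replacements: 1

1


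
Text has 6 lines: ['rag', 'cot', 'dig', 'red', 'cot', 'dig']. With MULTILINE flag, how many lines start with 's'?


With MULTILINE flag, ^ matches the start of each line.
Lines: ['rag', 'cot', 'dig', 'red', 'cot', 'dig']
Checking which lines start with 's':
  Line 1: 'rag' -> no
  Line 2: 'cot' -> no
  Line 3: 'dig' -> no
  Line 4: 'red' -> no
  Line 5: 'cot' -> no
  Line 6: 'dig' -> no
Matching lines: []
Count: 0

0


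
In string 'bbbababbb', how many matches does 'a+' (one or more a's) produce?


Pattern 'a+' matches one or more consecutive a's.
String: 'bbbababbb'
Scanning for runs of a:
  Match 1: 'a' (length 1)
  Match 2: 'a' (length 1)
Total matches: 2

2


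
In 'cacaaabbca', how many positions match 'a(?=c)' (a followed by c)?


Lookahead 'a(?=c)' matches 'a' only when followed by 'c'.
String: 'cacaaabbca'
Checking each position where char is 'a':
  pos 1: 'a' -> MATCH (next='c')
  pos 3: 'a' -> no (next='a')
  pos 4: 'a' -> no (next='a')
  pos 5: 'a' -> no (next='b')
Matching positions: [1]
Count: 1

1


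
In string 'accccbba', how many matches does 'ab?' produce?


Pattern 'ab?' matches 'a' optionally followed by 'b'.
String: 'accccbba'
Scanning left to right for 'a' then checking next char:
  Match 1: 'a' (a not followed by b)
  Match 2: 'a' (a not followed by b)
Total matches: 2

2


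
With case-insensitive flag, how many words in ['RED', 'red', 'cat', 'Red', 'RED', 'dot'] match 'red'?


Case-insensitive matching: compare each word's lowercase form to 'red'.
  'RED' -> lower='red' -> MATCH
  'red' -> lower='red' -> MATCH
  'cat' -> lower='cat' -> no
  'Red' -> lower='red' -> MATCH
  'RED' -> lower='red' -> MATCH
  'dot' -> lower='dot' -> no
Matches: ['RED', 'red', 'Red', 'RED']
Count: 4

4


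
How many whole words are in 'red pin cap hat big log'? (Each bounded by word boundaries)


Word boundaries (\b) mark the start/end of each word.
Text: 'red pin cap hat big log'
Splitting by whitespace:
  Word 1: 'red'
  Word 2: 'pin'
  Word 3: 'cap'
  Word 4: 'hat'
  Word 5: 'big'
  Word 6: 'log'
Total whole words: 6

6


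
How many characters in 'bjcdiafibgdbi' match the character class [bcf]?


Character class [bcf] matches any of: {b, c, f}
Scanning string 'bjcdiafibgdbi' character by character:
  pos 0: 'b' -> MATCH
  pos 1: 'j' -> no
  pos 2: 'c' -> MATCH
  pos 3: 'd' -> no
  pos 4: 'i' -> no
  pos 5: 'a' -> no
  pos 6: 'f' -> MATCH
  pos 7: 'i' -> no
  pos 8: 'b' -> MATCH
  pos 9: 'g' -> no
  pos 10: 'd' -> no
  pos 11: 'b' -> MATCH
  pos 12: 'i' -> no
Total matches: 5

5


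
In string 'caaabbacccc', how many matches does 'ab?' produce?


Pattern 'ab?' matches 'a' optionally followed by 'b'.
String: 'caaabbacccc'
Scanning left to right for 'a' then checking next char:
  Match 1: 'a' (a not followed by b)
  Match 2: 'a' (a not followed by b)
  Match 3: 'ab' (a followed by b)
  Match 4: 'a' (a not followed by b)
Total matches: 4

4


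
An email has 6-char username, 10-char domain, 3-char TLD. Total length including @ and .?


An email address has format: username@domain.tld
Username length: 6
'@' character: 1
Domain length: 10
'.' character: 1
TLD length: 3
Total = 6 + 1 + 10 + 1 + 3 = 21

21


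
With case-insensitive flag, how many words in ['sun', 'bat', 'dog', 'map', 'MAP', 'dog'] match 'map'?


Case-insensitive matching: compare each word's lowercase form to 'map'.
  'sun' -> lower='sun' -> no
  'bat' -> lower='bat' -> no
  'dog' -> lower='dog' -> no
  'map' -> lower='map' -> MATCH
  'MAP' -> lower='map' -> MATCH
  'dog' -> lower='dog' -> no
Matches: ['map', 'MAP']
Count: 2

2


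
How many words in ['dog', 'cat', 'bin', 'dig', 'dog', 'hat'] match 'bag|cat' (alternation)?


Alternation 'bag|cat' matches either 'bag' or 'cat'.
Checking each word:
  'dog' -> no
  'cat' -> MATCH
  'bin' -> no
  'dig' -> no
  'dog' -> no
  'hat' -> no
Matches: ['cat']
Count: 1

1


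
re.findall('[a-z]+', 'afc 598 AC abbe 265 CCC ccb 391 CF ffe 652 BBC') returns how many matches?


Pattern '[a-z]+' finds one or more lowercase letters.
Text: 'afc 598 AC abbe 265 CCC ccb 391 CF ffe 652 BBC'
Scanning for matches:
  Match 1: 'afc'
  Match 2: 'abbe'
  Match 3: 'ccb'
  Match 4: 'ffe'
Total matches: 4

4


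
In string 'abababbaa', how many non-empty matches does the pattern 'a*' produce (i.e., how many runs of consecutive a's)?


Pattern 'a*' matches zero or more a's. We want non-empty runs of consecutive a's.
String: 'abababbaa'
Walking through the string to find runs of a's:
  Run 1: positions 0-0 -> 'a'
  Run 2: positions 2-2 -> 'a'
  Run 3: positions 4-4 -> 'a'
  Run 4: positions 7-8 -> 'aa'
Non-empty runs found: ['a', 'a', 'a', 'aa']
Count: 4

4


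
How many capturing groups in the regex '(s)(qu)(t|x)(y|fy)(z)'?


To count capturing groups, count each '(' that starts a group.
Pattern: '(s)(qu)(t|x)(y|fy)(z)'
Walking through the pattern:
  Position 0: '(' -> group #1
  Position 3: '(' -> group #2
  Position 7: '(' -> group #3
  Position 12: '(' -> group #4
  Position 18: '(' -> group #5
Total capturing groups: 5

5


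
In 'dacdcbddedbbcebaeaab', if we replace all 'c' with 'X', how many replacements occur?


re.sub('c', 'X', text) replaces every occurrence of 'c' with 'X'.
Text: 'dacdcbddedbbcebaeaab'
Scanning for 'c':
  pos 2: 'c' -> replacement #1
  pos 4: 'c' -> replacement #2
  pos 12: 'c' -> replacement #3
Total replacements: 3

3


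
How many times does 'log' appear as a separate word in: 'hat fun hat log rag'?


Scanning each word for exact match 'log':
  Word 1: 'hat' -> no
  Word 2: 'fun' -> no
  Word 3: 'hat' -> no
  Word 4: 'log' -> MATCH
  Word 5: 'rag' -> no
Total matches: 1

1


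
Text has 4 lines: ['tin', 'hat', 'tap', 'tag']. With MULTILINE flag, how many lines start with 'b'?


With MULTILINE flag, ^ matches the start of each line.
Lines: ['tin', 'hat', 'tap', 'tag']
Checking which lines start with 'b':
  Line 1: 'tin' -> no
  Line 2: 'hat' -> no
  Line 3: 'tap' -> no
  Line 4: 'tag' -> no
Matching lines: []
Count: 0

0


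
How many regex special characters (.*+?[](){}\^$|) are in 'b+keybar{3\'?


Regex special characters are: . * + ? [ ] ( ) { } \ ^ $ |
Scanning 'b+keybar{3\':
  pos 1: '+' -> SPECIAL
  pos 8: '{' -> SPECIAL
  pos 10: '\' -> SPECIAL
Special chars found: ['+', '{', '\\']
Total: 3

3


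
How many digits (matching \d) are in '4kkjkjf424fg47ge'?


\d matches any digit 0-9.
Scanning '4kkjkjf424fg47ge':
  pos 0: '4' -> DIGIT
  pos 7: '4' -> DIGIT
  pos 8: '2' -> DIGIT
  pos 9: '4' -> DIGIT
  pos 12: '4' -> DIGIT
  pos 13: '7' -> DIGIT
Digits found: ['4', '4', '2', '4', '4', '7']
Total: 6

6


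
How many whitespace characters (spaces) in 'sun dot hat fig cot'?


\s matches whitespace characters (spaces, tabs, etc.).
Text: 'sun dot hat fig cot'
This text has 5 words separated by spaces.
Number of spaces = number of words - 1 = 5 - 1 = 4

4


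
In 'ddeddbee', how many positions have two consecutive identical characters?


Looking for consecutive identical characters in 'ddeddbee':
  pos 0-1: 'd' vs 'd' -> MATCH ('dd')
  pos 1-2: 'd' vs 'e' -> different
  pos 2-3: 'e' vs 'd' -> different
  pos 3-4: 'd' vs 'd' -> MATCH ('dd')
  pos 4-5: 'd' vs 'b' -> different
  pos 5-6: 'b' vs 'e' -> different
  pos 6-7: 'e' vs 'e' -> MATCH ('ee')
Consecutive identical pairs: ['dd', 'dd', 'ee']
Count: 3

3


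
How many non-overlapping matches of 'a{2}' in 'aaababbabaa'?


Pattern 'a{2}' matches exactly 2 consecutive a's (greedy, non-overlapping).
String: 'aaababbabaa'
Scanning for runs of a's:
  Run at pos 0: 'aaa' (length 3) -> 1 match(es)
  Run at pos 4: 'a' (length 1) -> 0 match(es)
  Run at pos 7: 'a' (length 1) -> 0 match(es)
  Run at pos 9: 'aa' (length 2) -> 1 match(es)
Matches found: ['aa', 'aa']
Total: 2

2


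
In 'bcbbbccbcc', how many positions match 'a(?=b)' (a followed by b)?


Lookahead 'a(?=b)' matches 'a' only when followed by 'b'.
String: 'bcbbbccbcc'
Checking each position where char is 'a':
Matching positions: []
Count: 0

0


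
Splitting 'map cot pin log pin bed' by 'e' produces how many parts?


Splitting by 'e' breaks the string at each occurrence of the separator.
Text: 'map cot pin log pin bed'
Parts after split:
  Part 1: 'map cot pin log pin b'
  Part 2: 'd'
Total parts: 2

2


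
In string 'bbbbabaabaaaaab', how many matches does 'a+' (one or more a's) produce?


Pattern 'a+' matches one or more consecutive a's.
String: 'bbbbabaabaaaaab'
Scanning for runs of a:
  Match 1: 'a' (length 1)
  Match 2: 'aa' (length 2)
  Match 3: 'aaaaa' (length 5)
Total matches: 3

3


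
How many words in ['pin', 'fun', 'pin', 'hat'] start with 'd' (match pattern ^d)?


Pattern ^d anchors to start of word. Check which words begin with 'd':
  'pin' -> no
  'fun' -> no
  'pin' -> no
  'hat' -> no
Matching words: []
Count: 0

0


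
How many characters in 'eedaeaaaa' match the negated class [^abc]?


Negated class [^abc] matches any char NOT in {a, b, c}
Scanning 'eedaeaaaa':
  pos 0: 'e' -> MATCH
  pos 1: 'e' -> MATCH
  pos 2: 'd' -> MATCH
  pos 3: 'a' -> no (excluded)
  pos 4: 'e' -> MATCH
  pos 5: 'a' -> no (excluded)
  pos 6: 'a' -> no (excluded)
  pos 7: 'a' -> no (excluded)
  pos 8: 'a' -> no (excluded)
Total matches: 4

4


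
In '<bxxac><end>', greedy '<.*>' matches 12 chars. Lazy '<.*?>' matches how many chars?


Greedy '<.*>' tries to match as MUCH as possible.
Lazy '<.*?>' tries to match as LITTLE as possible.

String: '<bxxac><end>'
Greedy '<.*>' starts at first '<' and extends to the LAST '>': '<bxxac><end>' (12 chars)
Lazy '<.*?>' starts at first '<' and stops at the FIRST '>': '<bxxac>' (7 chars)

7


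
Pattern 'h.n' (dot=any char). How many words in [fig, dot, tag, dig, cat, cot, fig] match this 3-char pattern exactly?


Pattern 'h.n' means: starts with 'h', any single char, ends with 'n'.
Checking each word (must be exactly 3 chars):
  'fig' (len=3): no
  'dot' (len=3): no
  'tag' (len=3): no
  'dig' (len=3): no
  'cat' (len=3): no
  'cot' (len=3): no
  'fig' (len=3): no
Matching words: []
Total: 0

0


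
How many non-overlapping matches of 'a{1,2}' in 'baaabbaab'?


Pattern 'a{1,2}' matches between 1 and 2 consecutive a's (greedy).
String: 'baaabbaab'
Finding runs of a's and applying greedy matching:
  Run at pos 1: 'aaa' (length 3)
  Run at pos 6: 'aa' (length 2)
Matches: ['aa', 'a', 'aa']
Count: 3

3


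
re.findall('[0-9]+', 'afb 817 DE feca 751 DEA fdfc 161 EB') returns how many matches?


Pattern '[0-9]+' finds one or more digits.
Text: 'afb 817 DE feca 751 DEA fdfc 161 EB'
Scanning for matches:
  Match 1: '817'
  Match 2: '751'
  Match 3: '161'
Total matches: 3

3


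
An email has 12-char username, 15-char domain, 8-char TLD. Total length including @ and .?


An email address has format: username@domain.tld
Username length: 12
'@' character: 1
Domain length: 15
'.' character: 1
TLD length: 8
Total = 12 + 1 + 15 + 1 + 8 = 37

37


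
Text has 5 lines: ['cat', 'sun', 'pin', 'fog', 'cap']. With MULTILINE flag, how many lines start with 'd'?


With MULTILINE flag, ^ matches the start of each line.
Lines: ['cat', 'sun', 'pin', 'fog', 'cap']
Checking which lines start with 'd':
  Line 1: 'cat' -> no
  Line 2: 'sun' -> no
  Line 3: 'pin' -> no
  Line 4: 'fog' -> no
  Line 5: 'cap' -> no
Matching lines: []
Count: 0

0


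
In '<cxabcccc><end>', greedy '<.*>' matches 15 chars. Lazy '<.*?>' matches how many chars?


Greedy '<.*>' tries to match as MUCH as possible.
Lazy '<.*?>' tries to match as LITTLE as possible.

String: '<cxabcccc><end>'
Greedy '<.*>' starts at first '<' and extends to the LAST '>': '<cxabcccc><end>' (15 chars)
Lazy '<.*?>' starts at first '<' and stops at the FIRST '>': '<cxabcccc>' (10 chars)

10


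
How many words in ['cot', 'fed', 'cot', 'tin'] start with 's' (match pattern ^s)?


Pattern ^s anchors to start of word. Check which words begin with 's':
  'cot' -> no
  'fed' -> no
  'cot' -> no
  'tin' -> no
Matching words: []
Count: 0

0


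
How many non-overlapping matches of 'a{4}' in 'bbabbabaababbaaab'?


Pattern 'a{4}' matches exactly 4 consecutive a's (greedy, non-overlapping).
String: 'bbabbabaababbaaab'
Scanning for runs of a's:
  Run at pos 2: 'a' (length 1) -> 0 match(es)
  Run at pos 5: 'a' (length 1) -> 0 match(es)
  Run at pos 7: 'aa' (length 2) -> 0 match(es)
  Run at pos 10: 'a' (length 1) -> 0 match(es)
  Run at pos 13: 'aaa' (length 3) -> 0 match(es)
Matches found: []
Total: 0

0


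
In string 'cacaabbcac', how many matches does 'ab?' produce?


Pattern 'ab?' matches 'a' optionally followed by 'b'.
String: 'cacaabbcac'
Scanning left to right for 'a' then checking next char:
  Match 1: 'a' (a not followed by b)
  Match 2: 'a' (a not followed by b)
  Match 3: 'ab' (a followed by b)
  Match 4: 'a' (a not followed by b)
Total matches: 4

4


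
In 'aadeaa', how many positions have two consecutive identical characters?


Looking for consecutive identical characters in 'aadeaa':
  pos 0-1: 'a' vs 'a' -> MATCH ('aa')
  pos 1-2: 'a' vs 'd' -> different
  pos 2-3: 'd' vs 'e' -> different
  pos 3-4: 'e' vs 'a' -> different
  pos 4-5: 'a' vs 'a' -> MATCH ('aa')
Consecutive identical pairs: ['aa', 'aa']
Count: 2

2


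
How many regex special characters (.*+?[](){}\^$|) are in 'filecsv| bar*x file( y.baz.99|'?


Regex special characters are: . * + ? [ ] ( ) { } \ ^ $ |
Scanning 'filecsv| bar*x file( y.baz.99|':
  pos 7: '|' -> SPECIAL
  pos 12: '*' -> SPECIAL
  pos 19: '(' -> SPECIAL
  pos 22: '.' -> SPECIAL
  pos 26: '.' -> SPECIAL
  pos 29: '|' -> SPECIAL
Special chars found: ['|', '*', '(', '.', '.', '|']
Total: 6

6


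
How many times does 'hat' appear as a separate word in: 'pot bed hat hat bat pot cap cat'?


Scanning each word for exact match 'hat':
  Word 1: 'pot' -> no
  Word 2: 'bed' -> no
  Word 3: 'hat' -> MATCH
  Word 4: 'hat' -> MATCH
  Word 5: 'bat' -> no
  Word 6: 'pot' -> no
  Word 7: 'cap' -> no
  Word 8: 'cat' -> no
Total matches: 2

2


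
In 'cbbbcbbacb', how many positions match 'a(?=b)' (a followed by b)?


Lookahead 'a(?=b)' matches 'a' only when followed by 'b'.
String: 'cbbbcbbacb'
Checking each position where char is 'a':
  pos 7: 'a' -> no (next='c')
Matching positions: []
Count: 0

0


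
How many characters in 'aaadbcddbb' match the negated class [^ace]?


Negated class [^ace] matches any char NOT in {a, c, e}
Scanning 'aaadbcddbb':
  pos 0: 'a' -> no (excluded)
  pos 1: 'a' -> no (excluded)
  pos 2: 'a' -> no (excluded)
  pos 3: 'd' -> MATCH
  pos 4: 'b' -> MATCH
  pos 5: 'c' -> no (excluded)
  pos 6: 'd' -> MATCH
  pos 7: 'd' -> MATCH
  pos 8: 'b' -> MATCH
  pos 9: 'b' -> MATCH
Total matches: 6

6


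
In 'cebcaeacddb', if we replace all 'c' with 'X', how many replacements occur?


re.sub('c', 'X', text) replaces every occurrence of 'c' with 'X'.
Text: 'cebcaeacddb'
Scanning for 'c':
  pos 0: 'c' -> replacement #1
  pos 3: 'c' -> replacement #2
  pos 7: 'c' -> replacement #3
Total replacements: 3

3


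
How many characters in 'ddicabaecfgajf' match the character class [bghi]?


Character class [bghi] matches any of: {b, g, h, i}
Scanning string 'ddicabaecfgajf' character by character:
  pos 0: 'd' -> no
  pos 1: 'd' -> no
  pos 2: 'i' -> MATCH
  pos 3: 'c' -> no
  pos 4: 'a' -> no
  pos 5: 'b' -> MATCH
  pos 6: 'a' -> no
  pos 7: 'e' -> no
  pos 8: 'c' -> no
  pos 9: 'f' -> no
  pos 10: 'g' -> MATCH
  pos 11: 'a' -> no
  pos 12: 'j' -> no
  pos 13: 'f' -> no
Total matches: 3

3


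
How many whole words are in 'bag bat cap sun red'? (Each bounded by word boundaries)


Word boundaries (\b) mark the start/end of each word.
Text: 'bag bat cap sun red'
Splitting by whitespace:
  Word 1: 'bag'
  Word 2: 'bat'
  Word 3: 'cap'
  Word 4: 'sun'
  Word 5: 'red'
Total whole words: 5

5


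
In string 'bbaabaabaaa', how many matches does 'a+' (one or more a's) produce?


Pattern 'a+' matches one or more consecutive a's.
String: 'bbaabaabaaa'
Scanning for runs of a:
  Match 1: 'aa' (length 2)
  Match 2: 'aa' (length 2)
  Match 3: 'aaa' (length 3)
Total matches: 3

3


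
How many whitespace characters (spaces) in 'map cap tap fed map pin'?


\s matches whitespace characters (spaces, tabs, etc.).
Text: 'map cap tap fed map pin'
This text has 6 words separated by spaces.
Number of spaces = number of words - 1 = 6 - 1 = 5

5


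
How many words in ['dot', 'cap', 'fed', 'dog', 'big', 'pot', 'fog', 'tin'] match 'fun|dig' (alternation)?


Alternation 'fun|dig' matches either 'fun' or 'dig'.
Checking each word:
  'dot' -> no
  'cap' -> no
  'fed' -> no
  'dog' -> no
  'big' -> no
  'pot' -> no
  'fog' -> no
  'tin' -> no
Matches: []
Count: 0

0


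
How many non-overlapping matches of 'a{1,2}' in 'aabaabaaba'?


Pattern 'a{1,2}' matches between 1 and 2 consecutive a's (greedy).
String: 'aabaabaaba'
Finding runs of a's and applying greedy matching:
  Run at pos 0: 'aa' (length 2)
  Run at pos 3: 'aa' (length 2)
  Run at pos 6: 'aa' (length 2)
  Run at pos 9: 'a' (length 1)
Matches: ['aa', 'aa', 'aa', 'a']
Count: 4

4


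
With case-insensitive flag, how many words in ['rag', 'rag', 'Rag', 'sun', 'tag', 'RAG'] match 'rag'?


Case-insensitive matching: compare each word's lowercase form to 'rag'.
  'rag' -> lower='rag' -> MATCH
  'rag' -> lower='rag' -> MATCH
  'Rag' -> lower='rag' -> MATCH
  'sun' -> lower='sun' -> no
  'tag' -> lower='tag' -> no
  'RAG' -> lower='rag' -> MATCH
Matches: ['rag', 'rag', 'Rag', 'RAG']
Count: 4

4


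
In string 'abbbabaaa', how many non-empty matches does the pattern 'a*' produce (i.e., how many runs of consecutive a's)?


Pattern 'a*' matches zero or more a's. We want non-empty runs of consecutive a's.
String: 'abbbabaaa'
Walking through the string to find runs of a's:
  Run 1: positions 0-0 -> 'a'
  Run 2: positions 4-4 -> 'a'
  Run 3: positions 6-8 -> 'aaa'
Non-empty runs found: ['a', 'a', 'aaa']
Count: 3

3


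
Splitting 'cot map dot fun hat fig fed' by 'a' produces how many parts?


Splitting by 'a' breaks the string at each occurrence of the separator.
Text: 'cot map dot fun hat fig fed'
Parts after split:
  Part 1: 'cot m'
  Part 2: 'p dot fun h'
  Part 3: 't fig fed'
Total parts: 3

3


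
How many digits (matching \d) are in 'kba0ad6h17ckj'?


\d matches any digit 0-9.
Scanning 'kba0ad6h17ckj':
  pos 3: '0' -> DIGIT
  pos 6: '6' -> DIGIT
  pos 8: '1' -> DIGIT
  pos 9: '7' -> DIGIT
Digits found: ['0', '6', '1', '7']
Total: 4

4


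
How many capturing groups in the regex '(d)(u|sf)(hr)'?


To count capturing groups, count each '(' that starts a group.
Pattern: '(d)(u|sf)(hr)'
Walking through the pattern:
  Position 0: '(' -> group #1
  Position 3: '(' -> group #2
  Position 9: '(' -> group #3
Total capturing groups: 3

3


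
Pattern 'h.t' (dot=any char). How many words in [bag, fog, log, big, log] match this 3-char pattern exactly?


Pattern 'h.t' means: starts with 'h', any single char, ends with 't'.
Checking each word (must be exactly 3 chars):
  'bag' (len=3): no
  'fog' (len=3): no
  'log' (len=3): no
  'big' (len=3): no
  'log' (len=3): no
Matching words: []
Total: 0

0


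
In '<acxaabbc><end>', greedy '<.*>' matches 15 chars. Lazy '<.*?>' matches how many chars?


Greedy '<.*>' tries to match as MUCH as possible.
Lazy '<.*?>' tries to match as LITTLE as possible.

String: '<acxaabbc><end>'
Greedy '<.*>' starts at first '<' and extends to the LAST '>': '<acxaabbc><end>' (15 chars)
Lazy '<.*?>' starts at first '<' and stops at the FIRST '>': '<acxaabbc>' (10 chars)

10


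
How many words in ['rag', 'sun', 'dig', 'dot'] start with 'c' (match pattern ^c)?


Pattern ^c anchors to start of word. Check which words begin with 'c':
  'rag' -> no
  'sun' -> no
  'dig' -> no
  'dot' -> no
Matching words: []
Count: 0

0


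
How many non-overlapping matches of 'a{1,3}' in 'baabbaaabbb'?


Pattern 'a{1,3}' matches between 1 and 3 consecutive a's (greedy).
String: 'baabbaaabbb'
Finding runs of a's and applying greedy matching:
  Run at pos 1: 'aa' (length 2)
  Run at pos 5: 'aaa' (length 3)
Matches: ['aa', 'aaa']
Count: 2

2
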